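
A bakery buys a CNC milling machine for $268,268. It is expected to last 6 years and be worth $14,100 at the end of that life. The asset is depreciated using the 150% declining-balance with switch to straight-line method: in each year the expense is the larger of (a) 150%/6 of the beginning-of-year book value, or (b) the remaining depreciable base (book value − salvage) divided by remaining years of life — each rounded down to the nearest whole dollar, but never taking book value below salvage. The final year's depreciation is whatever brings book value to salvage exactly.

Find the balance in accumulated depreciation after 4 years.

Depreciable base = $268,268 − $14,100 = $254,168.
Year 1: DB = ⌊$268,268 × 150%/6⌋ = $67,067; SL = ⌊$254,168/6⌋ = $42,361 → take DB $67,067. Book value $201,201.
Year 2: DB = ⌊$201,201 × 150%/6⌋ = $50,300; SL = ⌊$187,101/5⌋ = $37,420 → take DB $50,300. Book value $150,901.
Year 3: DB = ⌊$150,901 × 150%/6⌋ = $37,725; SL = ⌊$136,801/4⌋ = $34,200 → take DB $37,725. Book value $113,176.
Year 4: DB = ⌊$113,176 × 150%/6⌋ = $28,294; SL = ⌊$99,076/3⌋ = $33,025 → take SL $33,025. Book value $80,151.
Accumulated through year 4 = $268,268 − $80,151 = $188,117.

$188,117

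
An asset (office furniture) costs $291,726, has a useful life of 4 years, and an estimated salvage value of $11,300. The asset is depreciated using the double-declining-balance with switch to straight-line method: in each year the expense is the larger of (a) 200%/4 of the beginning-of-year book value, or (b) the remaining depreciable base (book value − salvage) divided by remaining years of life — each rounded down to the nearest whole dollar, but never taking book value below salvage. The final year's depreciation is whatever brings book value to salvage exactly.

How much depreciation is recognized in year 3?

Depreciable base = $291,726 − $11,300 = $280,426.
Year 1: DB = ⌊$291,726 × 200%/4⌋ = $145,863; SL = ⌊$280,426/4⌋ = $70,106 → take DB $145,863. Book value $145,863.
Year 2: DB = ⌊$145,863 × 200%/4⌋ = $72,931; SL = ⌊$134,563/3⌋ = $44,854 → take DB $72,931. Book value $72,932.
Year 3: DB = ⌊$72,932 × 200%/4⌋ = $36,466; SL = ⌊$61,632/2⌋ = $30,816 → take DB $36,466. Book value $36,466.

$36,466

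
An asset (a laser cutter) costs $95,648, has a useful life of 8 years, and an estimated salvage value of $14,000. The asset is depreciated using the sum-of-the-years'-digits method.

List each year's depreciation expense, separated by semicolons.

$18,144; $15,876; $13,608; $11,340; $9,072; $6,804; $4,536; $2,268

Depreciable base = $95,648 − $14,000 = $81,648.
Sum of the years' digits = 8+7+6+5+4+3+2+1 = 36.
Year 1: $81,648 × 8/36 = $18,144. Book value $77,504.
Year 2: $81,648 × 7/36 = $15,876. Book value $61,628.
Year 3: $81,648 × 6/36 = $13,608. Book value $48,020.
Year 4: $81,648 × 5/36 = $11,340. Book value $36,680.
Year 5: $81,648 × 4/36 = $9,072. Book value $27,608.
Year 6: $81,648 × 3/36 = $6,804. Book value $20,804.
Year 7: $81,648 × 2/36 = $4,536. Book value $16,268.
Year 8: $81,648 × 1/36 = $2,268. Book value $14,000.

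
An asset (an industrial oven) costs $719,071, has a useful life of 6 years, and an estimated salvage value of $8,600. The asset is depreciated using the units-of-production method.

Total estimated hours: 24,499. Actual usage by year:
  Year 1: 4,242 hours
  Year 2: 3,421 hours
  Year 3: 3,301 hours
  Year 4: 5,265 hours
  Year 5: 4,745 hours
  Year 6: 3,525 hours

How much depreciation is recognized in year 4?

$152,685

Depreciable base = $719,071 − $8,600 = $710,471.
Rate = $710,471 / 24,499 hours = $29 per hour.
Year 1: 4,242 × $29 = $123,018. Book value $596,053.
Year 2: 3,421 × $29 = $99,209. Book value $496,844.
Year 3: 3,301 × $29 = $95,729. Book value $401,115.
Year 4: 5,265 × $29 = $152,685. Book value $248,430.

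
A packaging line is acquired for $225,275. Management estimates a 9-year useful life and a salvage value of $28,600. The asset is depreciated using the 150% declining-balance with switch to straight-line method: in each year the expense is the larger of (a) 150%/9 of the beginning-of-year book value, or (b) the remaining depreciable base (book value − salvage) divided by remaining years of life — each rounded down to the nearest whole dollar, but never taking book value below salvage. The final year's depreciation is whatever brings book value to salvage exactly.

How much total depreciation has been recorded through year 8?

Depreciable base = $225,275 − $28,600 = $196,675.
Year 1: DB = ⌊$225,275 × 150%/9⌋ = $37,545; SL = ⌊$196,675/9⌋ = $21,852 → take DB $37,545. Book value $187,730.
Year 2: DB = ⌊$187,730 × 150%/9⌋ = $31,288; SL = ⌊$159,130/8⌋ = $19,891 → take DB $31,288. Book value $156,442.
Year 3: DB = ⌊$156,442 × 150%/9⌋ = $26,073; SL = ⌊$127,842/7⌋ = $18,263 → take DB $26,073. Book value $130,369.
Year 4: DB = ⌊$130,369 × 150%/9⌋ = $21,728; SL = ⌊$101,769/6⌋ = $16,961 → take DB $21,728. Book value $108,641.
Year 5: DB = ⌊$108,641 × 150%/9⌋ = $18,106; SL = ⌊$80,041/5⌋ = $16,008 → take DB $18,106. Book value $90,535.
Year 6: DB = ⌊$90,535 × 150%/9⌋ = $15,089; SL = ⌊$61,935/4⌋ = $15,483 → take SL $15,483. Book value $75,052.
Year 7: DB = ⌊$75,052 × 150%/9⌋ = $12,508; SL = ⌊$46,452/3⌋ = $15,484 → take SL $15,484. Book value $59,568.
Year 8: DB = ⌊$59,568 × 150%/9⌋ = $9,928; SL = ⌊$30,968/2⌋ = $15,484 → take SL $15,484. Book value $44,084.
Accumulated through year 8 = $225,275 − $44,084 = $181,191.

$181,191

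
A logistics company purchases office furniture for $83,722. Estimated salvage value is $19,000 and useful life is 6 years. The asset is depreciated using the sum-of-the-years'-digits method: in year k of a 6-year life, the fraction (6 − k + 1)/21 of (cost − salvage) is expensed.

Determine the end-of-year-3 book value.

Depreciable base = $83,722 − $19,000 = $64,722.
Sum of the years' digits = 6+5+4+3+2+1 = 21.
Year 1: $64,722 × 6/21 = $18,492. Book value $65,230.
Year 2: $64,722 × 5/21 = $15,410. Book value $49,820.
Year 3: $64,722 × 4/21 = $12,328. Book value $37,492.

$37,492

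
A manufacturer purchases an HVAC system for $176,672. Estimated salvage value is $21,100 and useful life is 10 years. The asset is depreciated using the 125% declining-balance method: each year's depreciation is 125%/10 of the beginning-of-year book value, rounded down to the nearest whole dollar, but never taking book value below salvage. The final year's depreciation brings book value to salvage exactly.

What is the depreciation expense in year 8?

$8,672

Depreciable base = $176,672 − $21,100 = $155,572.
Year 1: ⌊$176,672 × 125%/10⌋ = $22,084. Book value $154,588.
Year 2: ⌊$154,588 × 125%/10⌋ = $19,323. Book value $135,265.
Year 3: ⌊$135,265 × 125%/10⌋ = $16,908. Book value $118,357.
Year 4: ⌊$118,357 × 125%/10⌋ = $14,794. Book value $103,563.
Year 5: ⌊$103,563 × 125%/10⌋ = $12,945. Book value $90,618.
Year 6: ⌊$90,618 × 125%/10⌋ = $11,327. Book value $79,291.
Year 7: ⌊$79,291 × 125%/10⌋ = $9,911. Book value $69,380.
Year 8: ⌊$69,380 × 125%/10⌋ = $8,672. Book value $60,708.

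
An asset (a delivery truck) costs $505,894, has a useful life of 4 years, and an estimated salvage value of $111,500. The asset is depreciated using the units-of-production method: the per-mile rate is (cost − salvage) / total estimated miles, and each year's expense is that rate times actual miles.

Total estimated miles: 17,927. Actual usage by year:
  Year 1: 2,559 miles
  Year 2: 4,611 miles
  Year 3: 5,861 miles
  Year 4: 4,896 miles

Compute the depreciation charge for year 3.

Depreciable base = $505,894 − $111,500 = $394,394.
Rate = $394,394 / 17,927 miles = $22 per mile.
Year 1: 2,559 × $22 = $56,298. Book value $449,596.
Year 2: 4,611 × $22 = $101,442. Book value $348,154.
Year 3: 5,861 × $22 = $128,942. Book value $219,212.

$128,942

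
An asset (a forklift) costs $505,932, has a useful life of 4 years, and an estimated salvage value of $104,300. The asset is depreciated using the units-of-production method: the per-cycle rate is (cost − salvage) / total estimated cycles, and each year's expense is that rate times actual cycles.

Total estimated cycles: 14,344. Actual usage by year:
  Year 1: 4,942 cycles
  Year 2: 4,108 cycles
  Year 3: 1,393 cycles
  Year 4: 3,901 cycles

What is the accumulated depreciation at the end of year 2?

Depreciable base = $505,932 − $104,300 = $401,632.
Rate = $401,632 / 14,344 cycles = $28 per cycle.
Year 1: 4,942 × $28 = $138,376. Book value $367,556.
Year 2: 4,108 × $28 = $115,024. Book value $252,532.
Accumulated through year 2 = $505,932 − $252,532 = $253,400.

$253,400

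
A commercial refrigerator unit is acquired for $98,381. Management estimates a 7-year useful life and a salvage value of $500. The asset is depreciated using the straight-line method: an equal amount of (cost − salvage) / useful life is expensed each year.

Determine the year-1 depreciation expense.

$13,983

Depreciable base = $98,381 − $500 = $97,881.
Annual expense = $97,881 / 7 = $13,983.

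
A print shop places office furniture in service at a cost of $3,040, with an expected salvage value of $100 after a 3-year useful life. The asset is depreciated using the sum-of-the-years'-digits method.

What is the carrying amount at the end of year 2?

$590

Depreciable base = $3,040 − $100 = $2,940.
Sum of the years' digits = 3+2+1 = 6.
Year 1: $2,940 × 3/6 = $1,470. Book value $1,570.
Year 2: $2,940 × 2/6 = $980. Book value $590.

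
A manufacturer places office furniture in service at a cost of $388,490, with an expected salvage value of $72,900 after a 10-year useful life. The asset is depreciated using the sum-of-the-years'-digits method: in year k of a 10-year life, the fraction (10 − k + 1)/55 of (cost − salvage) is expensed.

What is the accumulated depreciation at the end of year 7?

$281,162

Depreciable base = $388,490 − $72,900 = $315,590.
Sum of the years' digits = 10+9+8+7+6+5+4+3+2+1 = 55.
Year 1: $315,590 × 10/55 = $57,380. Book value $331,110.
Year 2: $315,590 × 9/55 = $51,642. Book value $279,468.
Year 3: $315,590 × 8/55 = $45,904. Book value $233,564.
Year 4: $315,590 × 7/55 = $40,166. Book value $193,398.
Year 5: $315,590 × 6/55 = $34,428. Book value $158,970.
Year 6: $315,590 × 5/55 = $28,690. Book value $130,280.
Year 7: $315,590 × 4/55 = $22,952. Book value $107,328.
Accumulated through year 7 = $388,490 − $107,328 = $281,162.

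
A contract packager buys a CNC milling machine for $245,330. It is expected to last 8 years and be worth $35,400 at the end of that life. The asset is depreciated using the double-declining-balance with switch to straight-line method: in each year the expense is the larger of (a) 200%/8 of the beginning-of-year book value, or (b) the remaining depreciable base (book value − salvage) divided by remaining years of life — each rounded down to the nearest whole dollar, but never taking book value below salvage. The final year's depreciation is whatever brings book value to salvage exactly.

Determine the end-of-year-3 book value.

Depreciable base = $245,330 − $35,400 = $209,930.
Year 1: DB = ⌊$245,330 × 200%/8⌋ = $61,332; SL = ⌊$209,930/8⌋ = $26,241 → take DB $61,332. Book value $183,998.
Year 2: DB = ⌊$183,998 × 200%/8⌋ = $45,999; SL = ⌊$148,598/7⌋ = $21,228 → take DB $45,999. Book value $137,999.
Year 3: DB = ⌊$137,999 × 200%/8⌋ = $34,499; SL = ⌊$102,599/6⌋ = $17,099 → take DB $34,499. Book value $103,500.

$103,500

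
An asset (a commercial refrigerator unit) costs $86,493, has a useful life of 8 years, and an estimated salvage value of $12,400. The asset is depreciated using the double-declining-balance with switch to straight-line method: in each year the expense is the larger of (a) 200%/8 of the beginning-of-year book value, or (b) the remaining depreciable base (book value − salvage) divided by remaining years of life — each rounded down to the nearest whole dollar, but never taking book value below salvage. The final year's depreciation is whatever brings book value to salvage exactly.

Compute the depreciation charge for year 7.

$2,995

Depreciable base = $86,493 − $12,400 = $74,093.
Year 1: DB = ⌊$86,493 × 200%/8⌋ = $21,623; SL = ⌊$74,093/8⌋ = $9,261 → take DB $21,623. Book value $64,870.
Year 2: DB = ⌊$64,870 × 200%/8⌋ = $16,217; SL = ⌊$52,470/7⌋ = $7,495 → take DB $16,217. Book value $48,653.
Year 3: DB = ⌊$48,653 × 200%/8⌋ = $12,163; SL = ⌊$36,253/6⌋ = $6,042 → take DB $12,163. Book value $36,490.
Year 4: DB = ⌊$36,490 × 200%/8⌋ = $9,122; SL = ⌊$24,090/5⌋ = $4,818 → take DB $9,122. Book value $27,368.
Year 5: DB = ⌊$27,368 × 200%/8⌋ = $6,842; SL = ⌊$14,968/4⌋ = $3,742 → take DB $6,842. Book value $20,526.
Year 6: DB = ⌊$20,526 × 200%/8⌋ = $5,131; SL = ⌊$8,126/3⌋ = $2,708 → take DB $5,131. Book value $15,395.
Year 7: DB = ⌊$15,395 × 200%/8⌋ = $3,848; SL = ⌊$2,995/2⌋ = $1,497 → take DB $3,848, capped at $2,995. Book value $12,400.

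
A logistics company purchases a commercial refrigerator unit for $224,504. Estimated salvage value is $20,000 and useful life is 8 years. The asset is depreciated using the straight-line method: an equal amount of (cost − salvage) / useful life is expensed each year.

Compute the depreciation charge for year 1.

Depreciable base = $224,504 − $20,000 = $204,504.
Annual expense = $204,504 / 8 = $25,563.

$25,563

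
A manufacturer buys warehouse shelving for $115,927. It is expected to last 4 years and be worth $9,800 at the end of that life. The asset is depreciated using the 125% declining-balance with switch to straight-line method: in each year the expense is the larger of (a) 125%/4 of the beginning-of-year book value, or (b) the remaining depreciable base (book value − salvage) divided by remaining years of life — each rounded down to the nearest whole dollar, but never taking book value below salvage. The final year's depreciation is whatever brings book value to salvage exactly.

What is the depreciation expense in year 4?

Depreciable base = $115,927 − $9,800 = $106,127.
Year 1: DB = ⌊$115,927 × 125%/4⌋ = $36,227; SL = ⌊$106,127/4⌋ = $26,531 → take DB $36,227. Book value $79,700.
Year 2: DB = ⌊$79,700 × 125%/4⌋ = $24,906; SL = ⌊$69,900/3⌋ = $23,300 → take DB $24,906. Book value $54,794.
Year 3: DB = ⌊$54,794 × 125%/4⌋ = $17,123; SL = ⌊$44,994/2⌋ = $22,497 → take SL $22,497. Book value $32,297.
Year 4 (final): $32,297 − $9,800 = $22,497. Book value $9,800.

$22,497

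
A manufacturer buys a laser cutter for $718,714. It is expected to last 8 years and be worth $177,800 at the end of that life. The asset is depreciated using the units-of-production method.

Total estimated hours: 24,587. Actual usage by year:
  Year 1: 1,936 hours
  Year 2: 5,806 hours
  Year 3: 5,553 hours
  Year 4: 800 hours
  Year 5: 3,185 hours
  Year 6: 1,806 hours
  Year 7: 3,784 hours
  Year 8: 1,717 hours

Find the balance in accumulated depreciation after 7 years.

Depreciable base = $718,714 − $177,800 = $540,914.
Rate = $540,914 / 24,587 hours = $22 per hour.
Year 1: 1,936 × $22 = $42,592. Book value $676,122.
Year 2: 5,806 × $22 = $127,732. Book value $548,390.
Year 3: 5,553 × $22 = $122,166. Book value $426,224.
Year 4: 800 × $22 = $17,600. Book value $408,624.
Year 5: 3,185 × $22 = $70,070. Book value $338,554.
Year 6: 1,806 × $22 = $39,732. Book value $298,822.
Year 7: 3,784 × $22 = $83,248. Book value $215,574.
Accumulated through year 7 = $718,714 − $215,574 = $503,140.

$503,140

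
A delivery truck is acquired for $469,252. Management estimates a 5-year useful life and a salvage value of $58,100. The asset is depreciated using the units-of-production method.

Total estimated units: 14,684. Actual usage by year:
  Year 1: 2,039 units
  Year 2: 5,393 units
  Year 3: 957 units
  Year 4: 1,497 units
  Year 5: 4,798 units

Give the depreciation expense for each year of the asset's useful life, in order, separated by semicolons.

$57,092; $151,004; $26,796; $41,916; $134,344

Depreciable base = $469,252 − $58,100 = $411,152.
Rate = $411,152 / 14,684 units = $28 per unit.
Year 1: 2,039 × $28 = $57,092. Book value $412,160.
Year 2: 5,393 × $28 = $151,004. Book value $261,156.
Year 3: 957 × $28 = $26,796. Book value $234,360.
Year 4: 1,497 × $28 = $41,916. Book value $192,444.
Year 5: 4,798 × $28 = $134,344. Book value $58,100.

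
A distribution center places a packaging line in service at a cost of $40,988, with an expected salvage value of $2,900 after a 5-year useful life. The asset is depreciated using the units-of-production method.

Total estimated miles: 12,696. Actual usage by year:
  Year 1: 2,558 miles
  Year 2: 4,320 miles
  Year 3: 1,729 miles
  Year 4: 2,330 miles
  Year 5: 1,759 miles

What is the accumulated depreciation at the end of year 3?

$25,821

Depreciable base = $40,988 − $2,900 = $38,088.
Rate = $38,088 / 12,696 miles = $3 per mile.
Year 1: 2,558 × $3 = $7,674. Book value $33,314.
Year 2: 4,320 × $3 = $12,960. Book value $20,354.
Year 3: 1,729 × $3 = $5,187. Book value $15,167.
Accumulated through year 3 = $40,988 − $15,167 = $25,821.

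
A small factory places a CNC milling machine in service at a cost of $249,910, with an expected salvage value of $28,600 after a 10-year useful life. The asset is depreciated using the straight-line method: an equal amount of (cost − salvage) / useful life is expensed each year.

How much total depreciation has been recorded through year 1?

$22,131

Depreciable base = $249,910 − $28,600 = $221,310.
Annual expense = $221,310 / 10 = $22,131.
End of year 1: book value $227,779.
Accumulated through year 1 = $249,910 − $227,779 = $22,131.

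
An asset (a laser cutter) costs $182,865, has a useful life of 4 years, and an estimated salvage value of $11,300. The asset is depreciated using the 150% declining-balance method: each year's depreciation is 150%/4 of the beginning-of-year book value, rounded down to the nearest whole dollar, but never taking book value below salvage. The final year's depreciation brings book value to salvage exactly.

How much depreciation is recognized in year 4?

$33,345

Depreciable base = $182,865 − $11,300 = $171,565.
Year 1: ⌊$182,865 × 150%/4⌋ = $68,574. Book value $114,291.
Year 2: ⌊$114,291 × 150%/4⌋ = $42,859. Book value $71,432.
Year 3: ⌊$71,432 × 150%/4⌋ = $26,787. Book value $44,645.
Year 4 (final): $44,645 − $11,300 = $33,345. Book value $11,300.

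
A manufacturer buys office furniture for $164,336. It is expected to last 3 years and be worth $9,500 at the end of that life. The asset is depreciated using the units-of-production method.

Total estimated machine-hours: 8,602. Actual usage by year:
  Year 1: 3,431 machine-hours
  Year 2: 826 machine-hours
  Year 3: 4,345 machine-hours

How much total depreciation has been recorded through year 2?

$76,626

Depreciable base = $164,336 − $9,500 = $154,836.
Rate = $154,836 / 8,602 machine-hours = $18 per machine-hour.
Year 1: 3,431 × $18 = $61,758. Book value $102,578.
Year 2: 826 × $18 = $14,868. Book value $87,710.
Accumulated through year 2 = $164,336 − $87,710 = $76,626.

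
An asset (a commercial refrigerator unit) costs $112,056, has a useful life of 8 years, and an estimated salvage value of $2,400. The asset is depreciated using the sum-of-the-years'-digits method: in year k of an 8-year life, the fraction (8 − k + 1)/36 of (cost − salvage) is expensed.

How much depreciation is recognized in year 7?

Depreciable base = $112,056 − $2,400 = $109,656.
Sum of the years' digits = 8+7+6+5+4+3+2+1 = 36.
Year 1: $109,656 × 8/36 = $24,368. Book value $87,688.
Year 2: $109,656 × 7/36 = $21,322. Book value $66,366.
Year 3: $109,656 × 6/36 = $18,276. Book value $48,090.
Year 4: $109,656 × 5/36 = $15,230. Book value $32,860.
Year 5: $109,656 × 4/36 = $12,184. Book value $20,676.
Year 6: $109,656 × 3/36 = $9,138. Book value $11,538.
Year 7: $109,656 × 2/36 = $6,092. Book value $5,446.

$6,092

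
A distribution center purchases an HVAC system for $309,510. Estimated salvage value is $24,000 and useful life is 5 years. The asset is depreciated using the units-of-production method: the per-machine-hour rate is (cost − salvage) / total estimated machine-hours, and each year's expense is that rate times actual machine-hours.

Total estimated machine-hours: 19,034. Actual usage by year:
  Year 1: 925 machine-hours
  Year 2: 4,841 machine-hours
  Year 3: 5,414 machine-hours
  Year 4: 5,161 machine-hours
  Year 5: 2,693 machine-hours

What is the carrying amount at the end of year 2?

$223,020

Depreciable base = $309,510 − $24,000 = $285,510.
Rate = $285,510 / 19,034 machine-hours = $15 per machine-hour.
Year 1: 925 × $15 = $13,875. Book value $295,635.
Year 2: 4,841 × $15 = $72,615. Book value $223,020.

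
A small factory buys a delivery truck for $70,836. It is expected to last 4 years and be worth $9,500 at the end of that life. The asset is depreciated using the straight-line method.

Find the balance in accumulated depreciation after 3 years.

$46,002

Depreciable base = $70,836 − $9,500 = $61,336.
Annual expense = $61,336 / 4 = $15,334.
End of year 1: book value $55,502.
End of year 2: book value $40,168.
End of year 3: book value $24,834.
Accumulated through year 3 = $70,836 − $24,834 = $46,002.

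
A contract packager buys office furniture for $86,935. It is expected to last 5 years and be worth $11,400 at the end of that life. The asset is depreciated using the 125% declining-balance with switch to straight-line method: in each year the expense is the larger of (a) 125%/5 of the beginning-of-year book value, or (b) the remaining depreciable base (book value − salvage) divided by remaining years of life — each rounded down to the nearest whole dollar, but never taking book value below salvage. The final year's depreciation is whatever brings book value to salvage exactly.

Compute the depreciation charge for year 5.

Depreciable base = $86,935 − $11,400 = $75,535.
Year 1: DB = ⌊$86,935 × 125%/5⌋ = $21,733; SL = ⌊$75,535/5⌋ = $15,107 → take DB $21,733. Book value $65,202.
Year 2: DB = ⌊$65,202 × 125%/5⌋ = $16,300; SL = ⌊$53,802/4⌋ = $13,450 → take DB $16,300. Book value $48,902.
Year 3: DB = ⌊$48,902 × 125%/5⌋ = $12,225; SL = ⌊$37,502/3⌋ = $12,500 → take SL $12,500. Book value $36,402.
Year 4: DB = ⌊$36,402 × 125%/5⌋ = $9,100; SL = ⌊$25,002/2⌋ = $12,501 → take SL $12,501. Book value $23,901.
Year 5 (final): $23,901 − $11,400 = $12,501. Book value $11,400.

$12,501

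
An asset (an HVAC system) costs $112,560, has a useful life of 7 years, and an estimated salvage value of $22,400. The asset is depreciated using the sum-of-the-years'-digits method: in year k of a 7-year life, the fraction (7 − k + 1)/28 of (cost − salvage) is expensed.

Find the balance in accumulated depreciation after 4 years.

$70,840

Depreciable base = $112,560 − $22,400 = $90,160.
Sum of the years' digits = 7+6+5+4+3+2+1 = 28.
Year 1: $90,160 × 7/28 = $22,540. Book value $90,020.
Year 2: $90,160 × 6/28 = $19,320. Book value $70,700.
Year 3: $90,160 × 5/28 = $16,100. Book value $54,600.
Year 4: $90,160 × 4/28 = $12,880. Book value $41,720.
Accumulated through year 4 = $112,560 − $41,720 = $70,840.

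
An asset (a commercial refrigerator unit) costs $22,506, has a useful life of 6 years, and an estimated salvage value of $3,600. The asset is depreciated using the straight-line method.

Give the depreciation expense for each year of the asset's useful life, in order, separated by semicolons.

$3,151; $3,151; $3,151; $3,151; $3,151; $3,151

Depreciable base = $22,506 − $3,600 = $18,906.
Annual expense = $18,906 / 6 = $3,151.
End of year 1: book value $19,355.
End of year 2: book value $16,204.
End of year 3: book value $13,053.
End of year 4: book value $9,902.
End of year 5: book value $6,751.
End of year 6: book value $3,600.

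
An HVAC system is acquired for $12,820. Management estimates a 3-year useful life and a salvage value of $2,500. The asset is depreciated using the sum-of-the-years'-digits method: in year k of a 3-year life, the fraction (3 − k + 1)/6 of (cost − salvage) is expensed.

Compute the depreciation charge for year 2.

$3,440

Depreciable base = $12,820 − $2,500 = $10,320.
Sum of the years' digits = 3+2+1 = 6.
Year 1: $10,320 × 3/6 = $5,160. Book value $7,660.
Year 2: $10,320 × 2/6 = $3,440. Book value $4,220.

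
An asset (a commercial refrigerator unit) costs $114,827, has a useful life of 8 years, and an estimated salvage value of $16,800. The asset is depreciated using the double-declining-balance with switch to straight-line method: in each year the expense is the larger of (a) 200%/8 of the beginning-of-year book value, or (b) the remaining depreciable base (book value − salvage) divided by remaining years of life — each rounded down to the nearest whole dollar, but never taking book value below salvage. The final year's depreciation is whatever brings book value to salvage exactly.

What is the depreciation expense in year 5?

Depreciable base = $114,827 − $16,800 = $98,027.
Year 1: DB = ⌊$114,827 × 200%/8⌋ = $28,706; SL = ⌊$98,027/8⌋ = $12,253 → take DB $28,706. Book value $86,121.
Year 2: DB = ⌊$86,121 × 200%/8⌋ = $21,530; SL = ⌊$69,321/7⌋ = $9,903 → take DB $21,530. Book value $64,591.
Year 3: DB = ⌊$64,591 × 200%/8⌋ = $16,147; SL = ⌊$47,791/6⌋ = $7,965 → take DB $16,147. Book value $48,444.
Year 4: DB = ⌊$48,444 × 200%/8⌋ = $12,111; SL = ⌊$31,644/5⌋ = $6,328 → take DB $12,111. Book value $36,333.
Year 5: DB = ⌊$36,333 × 200%/8⌋ = $9,083; SL = ⌊$19,533/4⌋ = $4,883 → take DB $9,083. Book value $27,250.

$9,083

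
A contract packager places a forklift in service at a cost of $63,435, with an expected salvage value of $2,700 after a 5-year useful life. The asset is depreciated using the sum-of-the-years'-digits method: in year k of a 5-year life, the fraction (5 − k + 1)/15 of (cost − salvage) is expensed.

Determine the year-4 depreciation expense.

Depreciable base = $63,435 − $2,700 = $60,735.
Sum of the years' digits = 5+4+3+2+1 = 15.
Year 1: $60,735 × 5/15 = $20,245. Book value $43,190.
Year 2: $60,735 × 4/15 = $16,196. Book value $26,994.
Year 3: $60,735 × 3/15 = $12,147. Book value $14,847.
Year 4: $60,735 × 2/15 = $8,098. Book value $6,749.

$8,098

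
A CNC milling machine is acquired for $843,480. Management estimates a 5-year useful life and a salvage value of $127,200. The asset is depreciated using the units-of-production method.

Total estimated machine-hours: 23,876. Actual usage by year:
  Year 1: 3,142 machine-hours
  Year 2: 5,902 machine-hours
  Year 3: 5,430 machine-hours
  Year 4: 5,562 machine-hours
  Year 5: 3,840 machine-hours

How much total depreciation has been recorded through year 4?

Depreciable base = $843,480 − $127,200 = $716,280.
Rate = $716,280 / 23,876 machine-hours = $30 per machine-hour.
Year 1: 3,142 × $30 = $94,260. Book value $749,220.
Year 2: 5,902 × $30 = $177,060. Book value $572,160.
Year 3: 5,430 × $30 = $162,900. Book value $409,260.
Year 4: 5,562 × $30 = $166,860. Book value $242,400.
Accumulated through year 4 = $843,480 − $242,400 = $601,080.

$601,080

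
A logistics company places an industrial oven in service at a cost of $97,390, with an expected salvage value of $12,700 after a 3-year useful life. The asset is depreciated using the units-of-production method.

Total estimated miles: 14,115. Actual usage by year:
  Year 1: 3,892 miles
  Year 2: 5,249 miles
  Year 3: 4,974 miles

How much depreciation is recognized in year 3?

$29,844

Depreciable base = $97,390 − $12,700 = $84,690.
Rate = $84,690 / 14,115 miles = $6 per mile.
Year 1: 3,892 × $6 = $23,352. Book value $74,038.
Year 2: 5,249 × $6 = $31,494. Book value $42,544.
Year 3: 4,974 × $6 = $29,844. Book value $12,700.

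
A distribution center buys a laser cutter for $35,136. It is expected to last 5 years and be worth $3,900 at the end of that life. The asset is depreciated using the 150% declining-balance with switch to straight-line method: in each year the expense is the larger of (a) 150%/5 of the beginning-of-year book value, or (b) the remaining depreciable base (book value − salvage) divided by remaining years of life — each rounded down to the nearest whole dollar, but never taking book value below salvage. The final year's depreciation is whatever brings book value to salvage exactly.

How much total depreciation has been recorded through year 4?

$27,159

Depreciable base = $35,136 − $3,900 = $31,236.
Year 1: DB = ⌊$35,136 × 150%/5⌋ = $10,540; SL = ⌊$31,236/5⌋ = $6,247 → take DB $10,540. Book value $24,596.
Year 2: DB = ⌊$24,596 × 150%/5⌋ = $7,378; SL = ⌊$20,696/4⌋ = $5,174 → take DB $7,378. Book value $17,218.
Year 3: DB = ⌊$17,218 × 150%/5⌋ = $5,165; SL = ⌊$13,318/3⌋ = $4,439 → take DB $5,165. Book value $12,053.
Year 4: DB = ⌊$12,053 × 150%/5⌋ = $3,615; SL = ⌊$8,153/2⌋ = $4,076 → take SL $4,076. Book value $7,977.
Accumulated through year 4 = $35,136 − $7,977 = $27,159.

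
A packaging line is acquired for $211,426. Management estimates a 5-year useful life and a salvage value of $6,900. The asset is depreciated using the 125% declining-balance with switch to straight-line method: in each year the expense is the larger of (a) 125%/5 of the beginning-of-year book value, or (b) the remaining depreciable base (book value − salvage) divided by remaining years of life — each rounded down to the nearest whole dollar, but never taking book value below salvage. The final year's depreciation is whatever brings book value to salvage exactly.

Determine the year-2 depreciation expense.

Depreciable base = $211,426 − $6,900 = $204,526.
Year 1: DB = ⌊$211,426 × 125%/5⌋ = $52,856; SL = ⌊$204,526/5⌋ = $40,905 → take DB $52,856. Book value $158,570.
Year 2: DB = ⌊$158,570 × 125%/5⌋ = $39,642; SL = ⌊$151,670/4⌋ = $37,917 → take DB $39,642. Book value $118,928.

$39,642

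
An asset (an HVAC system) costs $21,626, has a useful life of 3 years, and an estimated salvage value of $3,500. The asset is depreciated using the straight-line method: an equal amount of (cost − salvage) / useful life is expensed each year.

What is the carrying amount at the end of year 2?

$9,542

Depreciable base = $21,626 − $3,500 = $18,126.
Annual expense = $18,126 / 3 = $6,042.
End of year 1: book value $15,584.
End of year 2: book value $9,542.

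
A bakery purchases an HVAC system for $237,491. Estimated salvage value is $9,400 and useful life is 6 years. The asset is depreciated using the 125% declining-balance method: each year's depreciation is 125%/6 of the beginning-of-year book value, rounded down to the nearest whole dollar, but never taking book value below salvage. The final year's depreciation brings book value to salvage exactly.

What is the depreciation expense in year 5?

$19,434

Depreciable base = $237,491 − $9,400 = $228,091.
Year 1: ⌊$237,491 × 125%/6⌋ = $49,477. Book value $188,014.
Year 2: ⌊$188,014 × 125%/6⌋ = $39,169. Book value $148,845.
Year 3: ⌊$148,845 × 125%/6⌋ = $31,009. Book value $117,836.
Year 4: ⌊$117,836 × 125%/6⌋ = $24,549. Book value $93,287.
Year 5: ⌊$93,287 × 125%/6⌋ = $19,434. Book value $73,853.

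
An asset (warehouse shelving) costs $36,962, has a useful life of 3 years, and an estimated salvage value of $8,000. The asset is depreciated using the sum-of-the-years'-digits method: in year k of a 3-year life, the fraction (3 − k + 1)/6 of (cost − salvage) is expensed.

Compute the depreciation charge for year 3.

Depreciable base = $36,962 − $8,000 = $28,962.
Sum of the years' digits = 3+2+1 = 6.
Year 1: $28,962 × 3/6 = $14,481. Book value $22,481.
Year 2: $28,962 × 2/6 = $9,654. Book value $12,827.
Year 3: $28,962 × 1/6 = $4,827. Book value $8,000.

$4,827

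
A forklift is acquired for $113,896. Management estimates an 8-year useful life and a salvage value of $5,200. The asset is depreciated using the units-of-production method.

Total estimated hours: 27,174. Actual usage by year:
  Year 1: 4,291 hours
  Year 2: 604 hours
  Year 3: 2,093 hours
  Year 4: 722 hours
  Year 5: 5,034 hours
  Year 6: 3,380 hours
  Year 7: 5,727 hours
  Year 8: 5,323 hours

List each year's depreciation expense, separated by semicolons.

Depreciable base = $113,896 − $5,200 = $108,696.
Rate = $108,696 / 27,174 hours = $4 per hour.
Year 1: 4,291 × $4 = $17,164. Book value $96,732.
Year 2: 604 × $4 = $2,416. Book value $94,316.
Year 3: 2,093 × $4 = $8,372. Book value $85,944.
Year 4: 722 × $4 = $2,888. Book value $83,056.
Year 5: 5,034 × $4 = $20,136. Book value $62,920.
Year 6: 3,380 × $4 = $13,520. Book value $49,400.
Year 7: 5,727 × $4 = $22,908. Book value $26,492.
Year 8: 5,323 × $4 = $21,292. Book value $5,200.

$17,164; $2,416; $8,372; $2,888; $20,136; $13,520; $22,908; $21,292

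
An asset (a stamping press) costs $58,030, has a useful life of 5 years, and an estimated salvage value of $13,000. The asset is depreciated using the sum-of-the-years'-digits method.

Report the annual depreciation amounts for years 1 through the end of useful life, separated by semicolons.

$15,010; $12,008; $9,006; $6,004; $3,002

Depreciable base = $58,030 − $13,000 = $45,030.
Sum of the years' digits = 5+4+3+2+1 = 15.
Year 1: $45,030 × 5/15 = $15,010. Book value $43,020.
Year 2: $45,030 × 4/15 = $12,008. Book value $31,012.
Year 3: $45,030 × 3/15 = $9,006. Book value $22,006.
Year 4: $45,030 × 2/15 = $6,004. Book value $16,002.
Year 5: $45,030 × 1/15 = $3,002. Book value $13,000.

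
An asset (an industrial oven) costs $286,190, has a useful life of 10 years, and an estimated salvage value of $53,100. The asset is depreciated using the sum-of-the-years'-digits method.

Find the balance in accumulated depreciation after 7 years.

Depreciable base = $286,190 − $53,100 = $233,090.
Sum of the years' digits = 10+9+8+7+6+5+4+3+2+1 = 55.
Year 1: $233,090 × 10/55 = $42,380. Book value $243,810.
Year 2: $233,090 × 9/55 = $38,142. Book value $205,668.
Year 3: $233,090 × 8/55 = $33,904. Book value $171,764.
Year 4: $233,090 × 7/55 = $29,666. Book value $142,098.
Year 5: $233,090 × 6/55 = $25,428. Book value $116,670.
Year 6: $233,090 × 5/55 = $21,190. Book value $95,480.
Year 7: $233,090 × 4/55 = $16,952. Book value $78,528.
Accumulated through year 7 = $286,190 − $78,528 = $207,662.

$207,662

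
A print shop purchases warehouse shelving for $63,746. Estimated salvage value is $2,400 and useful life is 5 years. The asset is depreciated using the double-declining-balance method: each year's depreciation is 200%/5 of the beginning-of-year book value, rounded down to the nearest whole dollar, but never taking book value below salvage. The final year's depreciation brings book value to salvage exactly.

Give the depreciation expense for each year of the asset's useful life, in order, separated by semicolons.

$25,498; $15,299; $9,179; $5,508; $5,862

Depreciable base = $63,746 − $2,400 = $61,346.
Year 1: ⌊$63,746 × 200%/5⌋ = $25,498. Book value $38,248.
Year 2: ⌊$38,248 × 200%/5⌋ = $15,299. Book value $22,949.
Year 3: ⌊$22,949 × 200%/5⌋ = $9,179. Book value $13,770.
Year 4: ⌊$13,770 × 200%/5⌋ = $5,508. Book value $8,262.
Year 5 (final): $8,262 − $2,400 = $5,862. Book value $2,400.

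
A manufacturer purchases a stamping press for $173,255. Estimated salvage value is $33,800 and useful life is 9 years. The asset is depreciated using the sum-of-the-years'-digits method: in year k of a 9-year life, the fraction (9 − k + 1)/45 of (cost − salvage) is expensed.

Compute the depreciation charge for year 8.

$6,198

Depreciable base = $173,255 − $33,800 = $139,455.
Sum of the years' digits = 9+8+7+6+5+4+3+2+1 = 45.
Year 1: $139,455 × 9/45 = $27,891. Book value $145,364.
Year 2: $139,455 × 8/45 = $24,792. Book value $120,572.
Year 3: $139,455 × 7/45 = $21,693. Book value $98,879.
Year 4: $139,455 × 6/45 = $18,594. Book value $80,285.
Year 5: $139,455 × 5/45 = $15,495. Book value $64,790.
Year 6: $139,455 × 4/45 = $12,396. Book value $52,394.
Year 7: $139,455 × 3/45 = $9,297. Book value $43,097.
Year 8: $139,455 × 2/45 = $6,198. Book value $36,899.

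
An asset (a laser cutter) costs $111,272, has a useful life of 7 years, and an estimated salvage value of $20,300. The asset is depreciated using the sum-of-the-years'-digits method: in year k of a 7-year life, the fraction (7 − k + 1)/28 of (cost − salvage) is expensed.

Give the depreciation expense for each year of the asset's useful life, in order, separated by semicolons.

$22,743; $19,494; $16,245; $12,996; $9,747; $6,498; $3,249

Depreciable base = $111,272 − $20,300 = $90,972.
Sum of the years' digits = 7+6+5+4+3+2+1 = 28.
Year 1: $90,972 × 7/28 = $22,743. Book value $88,529.
Year 2: $90,972 × 6/28 = $19,494. Book value $69,035.
Year 3: $90,972 × 5/28 = $16,245. Book value $52,790.
Year 4: $90,972 × 4/28 = $12,996. Book value $39,794.
Year 5: $90,972 × 3/28 = $9,747. Book value $30,047.
Year 6: $90,972 × 2/28 = $6,498. Book value $23,549.
Year 7: $90,972 × 1/28 = $3,249. Book value $20,300.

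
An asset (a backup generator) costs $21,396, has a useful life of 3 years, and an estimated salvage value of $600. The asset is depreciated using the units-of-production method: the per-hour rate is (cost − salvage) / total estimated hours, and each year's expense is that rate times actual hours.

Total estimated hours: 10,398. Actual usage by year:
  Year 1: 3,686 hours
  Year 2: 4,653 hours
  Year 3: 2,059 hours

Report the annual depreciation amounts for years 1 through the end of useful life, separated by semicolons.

$7,372; $9,306; $4,118

Depreciable base = $21,396 − $600 = $20,796.
Rate = $20,796 / 10,398 hours = $2 per hour.
Year 1: 3,686 × $2 = $7,372. Book value $14,024.
Year 2: 4,653 × $2 = $9,306. Book value $4,718.
Year 3: 2,059 × $2 = $4,118. Book value $600.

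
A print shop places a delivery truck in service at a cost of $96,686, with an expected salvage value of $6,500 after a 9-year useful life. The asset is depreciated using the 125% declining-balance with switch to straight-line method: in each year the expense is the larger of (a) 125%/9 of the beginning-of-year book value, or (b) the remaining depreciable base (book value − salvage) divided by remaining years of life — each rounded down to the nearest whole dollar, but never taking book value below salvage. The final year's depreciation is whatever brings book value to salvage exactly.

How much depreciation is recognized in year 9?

$9,207

Depreciable base = $96,686 − $6,500 = $90,186.
Year 1: DB = ⌊$96,686 × 125%/9⌋ = $13,428; SL = ⌊$90,186/9⌋ = $10,020 → take DB $13,428. Book value $83,258.
Year 2: DB = ⌊$83,258 × 125%/9⌋ = $11,563; SL = ⌊$76,758/8⌋ = $9,594 → take DB $11,563. Book value $71,695.
Year 3: DB = ⌊$71,695 × 125%/9⌋ = $9,957; SL = ⌊$65,195/7⌋ = $9,313 → take DB $9,957. Book value $61,738.
Year 4: DB = ⌊$61,738 × 125%/9⌋ = $8,574; SL = ⌊$55,238/6⌋ = $9,206 → take SL $9,206. Book value $52,532.
Year 5: DB = ⌊$52,532 × 125%/9⌋ = $7,296; SL = ⌊$46,032/5⌋ = $9,206 → take SL $9,206. Book value $43,326.
Year 6: DB = ⌊$43,326 × 125%/9⌋ = $6,017; SL = ⌊$36,826/4⌋ = $9,206 → take SL $9,206. Book value $34,120.
Year 7: DB = ⌊$34,120 × 125%/9⌋ = $4,738; SL = ⌊$27,620/3⌋ = $9,206 → take SL $9,206. Book value $24,914.
Year 8: DB = ⌊$24,914 × 125%/9⌋ = $3,460; SL = ⌊$18,414/2⌋ = $9,207 → take SL $9,207. Book value $15,707.
Year 9 (final): $15,707 − $6,500 = $9,207. Book value $6,500.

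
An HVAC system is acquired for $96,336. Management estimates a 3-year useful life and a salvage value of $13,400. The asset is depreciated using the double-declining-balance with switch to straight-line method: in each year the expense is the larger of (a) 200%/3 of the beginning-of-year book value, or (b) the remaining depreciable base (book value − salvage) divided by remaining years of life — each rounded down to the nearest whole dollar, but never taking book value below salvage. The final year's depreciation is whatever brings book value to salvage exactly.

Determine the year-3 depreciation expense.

Depreciable base = $96,336 − $13,400 = $82,936.
Year 1: DB = ⌊$96,336 × 200%/3⌋ = $64,224; SL = ⌊$82,936/3⌋ = $27,645 → take DB $64,224. Book value $32,112.
Year 2: DB = ⌊$32,112 × 200%/3⌋ = $21,408; SL = ⌊$18,712/2⌋ = $9,356 → take DB $21,408, capped at $18,712. Book value $13,400.
Year 3 (final): $13,400 − $13,400 = $0. Book value $13,400.

$0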